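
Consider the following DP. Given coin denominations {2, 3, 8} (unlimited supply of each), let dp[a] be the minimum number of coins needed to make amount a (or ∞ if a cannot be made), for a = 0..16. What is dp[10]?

 a  0  1  2  3  4  5  6  7  8  9 10 11 12 13 14 15 16
dp  0  -  1  1  2  2  2  3  1  3  2  2  3  3  3  4  2
(- denotes ∞ / unreachable)

2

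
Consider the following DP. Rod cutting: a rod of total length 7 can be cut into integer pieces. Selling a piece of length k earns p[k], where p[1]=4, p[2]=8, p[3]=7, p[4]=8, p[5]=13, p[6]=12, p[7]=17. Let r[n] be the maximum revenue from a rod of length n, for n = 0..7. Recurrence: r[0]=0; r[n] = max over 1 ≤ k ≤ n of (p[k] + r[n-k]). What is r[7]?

   n    0    1    2    3    4    5    6    7
r[n]    0    4    8   12   16   20   24   28

28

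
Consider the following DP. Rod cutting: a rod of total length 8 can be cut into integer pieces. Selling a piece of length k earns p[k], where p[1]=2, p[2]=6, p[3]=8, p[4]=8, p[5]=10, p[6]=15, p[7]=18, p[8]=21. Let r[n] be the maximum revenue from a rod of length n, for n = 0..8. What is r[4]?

   n    0    1    2    3    4    5    6    7    8
r[n]    0    2    6    8   12   14   18   20   24

12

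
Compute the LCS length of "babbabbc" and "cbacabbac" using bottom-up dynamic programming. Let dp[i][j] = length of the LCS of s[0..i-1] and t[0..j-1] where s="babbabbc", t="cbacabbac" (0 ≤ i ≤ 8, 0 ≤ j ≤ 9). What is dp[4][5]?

2

   ''  c  b  a  c  a  b  b  a  c
''  0  0  0  0  0  0  0  0  0  0
 b  0  0  1  1  1  1  1  1  1  1
 a  0  0  1  2  2  2  2  2  2  2
 b  0  0  1  2  2  2  3  3  3  3
 b  0  0  1  2  2  2  3  4  4  4
 a  0  0  1  2  2  3  3  4  5  5
 b  0  0  1  2  2  3  4  4  5  5
 b  0  0  1  2  2  3  4  5  5  5
 c  0  1  1  2  3  3  4  5  5  6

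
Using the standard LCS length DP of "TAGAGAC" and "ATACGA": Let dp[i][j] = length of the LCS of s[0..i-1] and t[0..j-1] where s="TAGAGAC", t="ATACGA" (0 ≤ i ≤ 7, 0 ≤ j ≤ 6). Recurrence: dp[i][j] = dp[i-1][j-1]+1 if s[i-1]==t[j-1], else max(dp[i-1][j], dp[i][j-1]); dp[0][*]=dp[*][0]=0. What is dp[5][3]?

   ''  A  T  A  C  G  A
''  0  0  0  0  0  0  0
 T  0  0  1  1  1  1  1
 A  0  1  1  2  2  2  2
 G  0  1  1  2  2  3  3
 A  0  1  1  2  2  3  4
 G  0  1  1  2  2  3  4
 A  0  1  1  2  2  3  4
 C  0  1  1  2  3  3  4

2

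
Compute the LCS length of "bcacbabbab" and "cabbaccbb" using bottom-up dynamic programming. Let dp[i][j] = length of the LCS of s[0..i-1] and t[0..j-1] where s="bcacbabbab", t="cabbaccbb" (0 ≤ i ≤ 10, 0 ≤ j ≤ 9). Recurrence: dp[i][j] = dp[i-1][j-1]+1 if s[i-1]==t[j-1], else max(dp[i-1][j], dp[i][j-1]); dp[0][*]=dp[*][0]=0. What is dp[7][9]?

5

   ''  c  a  b  b  a  c  c  b  b
''  0  0  0  0  0  0  0  0  0  0
 b  0  0  0  1  1  1  1  1  1  1
 c  0  1  1  1  1  1  2  2  2  2
 a  0  1  2  2  2  2  2  2  2  2
 c  0  1  2  2  2  2  3  3  3  3
 b  0  1  2  3  3  3  3  3  4  4
 a  0  1  2  3  3  4  4  4  4  4
 b  0  1  2  3  4  4  4  4  5  5
 b  0  1  2  3  4  4  4  4  5  6
 a  0  1  2  3  4  5  5  5  5  6
 b  0  1  2  3  4  5  5  5  6  6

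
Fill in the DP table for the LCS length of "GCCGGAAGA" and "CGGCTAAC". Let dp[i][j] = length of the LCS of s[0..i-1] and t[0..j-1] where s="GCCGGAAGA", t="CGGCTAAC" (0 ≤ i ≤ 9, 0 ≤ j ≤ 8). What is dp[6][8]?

4

   ''  C  G  G  C  T  A  A  C
''  0  0  0  0  0  0  0  0  0
 G  0  0  1  1  1  1  1  1  1
 C  0  1  1  1  2  2  2  2  2
 C  0  1  1  1  2  2  2  2  3
 G  0  1  2  2  2  2  2  2  3
 G  0  1  2  3  3  3  3  3  3
 A  0  1  2  3  3  3  4  4  4
 A  0  1  2  3  3  3  4  5  5
 G  0  1  2  3  3  3  4  5  5
 A  0  1  2  3  3  3  4  5  5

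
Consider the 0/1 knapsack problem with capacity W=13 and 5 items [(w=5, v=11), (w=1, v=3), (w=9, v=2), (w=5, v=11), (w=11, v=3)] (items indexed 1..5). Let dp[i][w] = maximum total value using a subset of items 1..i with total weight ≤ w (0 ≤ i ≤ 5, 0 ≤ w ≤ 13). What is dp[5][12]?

25

i\w   0   1   2   3   4   5   6   7   8   9  10  11  12  13
  0   0   0   0   0   0   0   0   0   0   0   0   0   0   0
  1   0   0   0   0   0  11  11  11  11  11  11  11  11  11
  2   0   3   3   3   3  11  14  14  14  14  14  14  14  14
  3   0   3   3   3   3  11  14  14  14  14  14  14  14  14
  4   0   3   3   3   3  11  14  14  14  14  22  25  25  25
  5   0   3   3   3   3  11  14  14  14  14  22  25  25  25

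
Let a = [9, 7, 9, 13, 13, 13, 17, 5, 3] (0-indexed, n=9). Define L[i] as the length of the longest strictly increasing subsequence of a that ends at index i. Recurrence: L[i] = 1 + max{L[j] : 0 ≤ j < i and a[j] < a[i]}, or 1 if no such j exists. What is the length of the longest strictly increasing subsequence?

4

   i    0    1    2    3    4    5    6    7    8
a[i]    9    7    9   13   13   13   17    5    3
L[i]    1    1    2    3    3    3    4    1    1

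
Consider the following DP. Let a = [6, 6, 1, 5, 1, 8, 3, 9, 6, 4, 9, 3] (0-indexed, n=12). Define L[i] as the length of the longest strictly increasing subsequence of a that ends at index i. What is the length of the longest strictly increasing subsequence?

4

   i    0    1    2    3    4    5    6    7    8    9   10   11
a[i]    6    6    1    5    1    8    3    9    6    4    9    3
L[i]    1    1    1    2    1    3    2    4    3    3    4    2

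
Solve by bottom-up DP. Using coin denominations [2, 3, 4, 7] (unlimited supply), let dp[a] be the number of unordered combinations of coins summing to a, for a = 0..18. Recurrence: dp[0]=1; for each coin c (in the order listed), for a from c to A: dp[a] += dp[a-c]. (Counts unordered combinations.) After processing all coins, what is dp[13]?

after  coin     0     1     2     3     4     5     6     7     8     9    10    11    12    13    14    15    16    17    18
          2     1     0     1     0     1     0     1     0     1     0     1     0     1     0     1     0     1     0     1
          3     1     0     1     1     1     1     2     1     2     2     2     2     3     2     3     3     3     3     4
          4     1     0     1     1     2     1     3     2     4     3     5     4     7     5     8     7    10     8    12
          7     1     0     1     1     2     1     3     3     4     4     6     6     8     8    11    11    14    14    18

8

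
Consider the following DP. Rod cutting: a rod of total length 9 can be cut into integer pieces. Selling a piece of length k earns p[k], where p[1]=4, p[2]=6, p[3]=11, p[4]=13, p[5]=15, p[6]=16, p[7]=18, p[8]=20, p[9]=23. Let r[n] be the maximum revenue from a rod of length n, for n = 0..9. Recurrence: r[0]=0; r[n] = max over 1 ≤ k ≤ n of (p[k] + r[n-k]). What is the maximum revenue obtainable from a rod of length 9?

36

   n    0    1    2    3    4    5    6    7    8    9
r[n]    0    4    8   12   16   20   24   28   32   36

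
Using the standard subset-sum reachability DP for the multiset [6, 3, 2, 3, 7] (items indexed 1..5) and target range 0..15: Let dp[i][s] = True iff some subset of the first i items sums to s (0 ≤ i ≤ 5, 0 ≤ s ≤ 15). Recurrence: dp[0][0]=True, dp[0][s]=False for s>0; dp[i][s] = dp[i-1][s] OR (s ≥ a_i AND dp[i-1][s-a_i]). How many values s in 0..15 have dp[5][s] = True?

i\s   0   1   2   3   4   5   6   7   8   9  10  11  12  13  14  15
  0   T   F   F   F   F   F   F   F   F   F   F   F   F   F   F   F
  1   T   F   F   F   F   F   T   F   F   F   F   F   F   F   F   F
  2   T   F   F   T   F   F   T   F   F   T   F   F   F   F   F   F
  3   T   F   T   T   F   T   T   F   T   T   F   T   F   F   F   F
  4   T   F   T   T   F   T   T   F   T   T   F   T   T   F   T   F
  5   T   F   T   T   F   T   T   T   T   T   T   T   T   T   T   T

14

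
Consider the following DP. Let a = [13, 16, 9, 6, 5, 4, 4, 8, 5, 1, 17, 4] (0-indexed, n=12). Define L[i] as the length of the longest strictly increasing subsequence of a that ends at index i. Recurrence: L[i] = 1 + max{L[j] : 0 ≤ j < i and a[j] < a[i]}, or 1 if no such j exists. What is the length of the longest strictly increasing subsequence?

3

   i    0    1    2    3    4    5    6    7    8    9   10   11
a[i]   13   16    9    6    5    4    4    8    5    1   17    4
L[i]    1    2    1    1    1    1    1    2    2    1    3    2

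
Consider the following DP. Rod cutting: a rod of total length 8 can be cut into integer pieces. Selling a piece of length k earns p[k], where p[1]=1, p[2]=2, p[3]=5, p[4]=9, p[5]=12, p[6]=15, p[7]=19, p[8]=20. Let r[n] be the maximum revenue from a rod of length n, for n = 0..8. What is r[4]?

   n    0    1    2    3    4    5    6    7    8
r[n]    0    1    2    5    9   12   15   19   20

9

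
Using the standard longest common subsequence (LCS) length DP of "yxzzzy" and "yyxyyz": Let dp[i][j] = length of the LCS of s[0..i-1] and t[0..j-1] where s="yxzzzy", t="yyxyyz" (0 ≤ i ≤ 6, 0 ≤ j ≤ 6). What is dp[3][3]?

2

   ''  y  y  x  y  y  z
''  0  0  0  0  0  0  0
 y  0  1  1  1  1  1  1
 x  0  1  1  2  2  2  2
 z  0  1  1  2  2  2  3
 z  0  1  1  2  2  2  3
 z  0  1  1  2  2  2  3
 y  0  1  2  2  3  3  3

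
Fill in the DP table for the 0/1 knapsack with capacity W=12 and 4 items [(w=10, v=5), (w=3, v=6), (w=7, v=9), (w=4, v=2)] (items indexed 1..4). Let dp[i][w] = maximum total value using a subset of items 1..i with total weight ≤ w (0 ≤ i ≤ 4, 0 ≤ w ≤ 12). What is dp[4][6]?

6

i\w   0   1   2   3   4   5   6   7   8   9  10  11  12
  0   0   0   0   0   0   0   0   0   0   0   0   0   0
  1   0   0   0   0   0   0   0   0   0   0   5   5   5
  2   0   0   0   6   6   6   6   6   6   6   6   6   6
  3   0   0   0   6   6   6   6   9   9   9  15  15  15
  4   0   0   0   6   6   6   6   9   9   9  15  15  15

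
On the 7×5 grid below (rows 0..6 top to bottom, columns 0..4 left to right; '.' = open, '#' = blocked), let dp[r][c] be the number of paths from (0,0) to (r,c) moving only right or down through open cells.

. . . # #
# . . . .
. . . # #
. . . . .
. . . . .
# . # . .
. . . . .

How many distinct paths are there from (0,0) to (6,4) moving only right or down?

r\c   0   1   2   3   4
  0   1   1   1   0   0
  1   0   1   2   2   2
  2   0   1   3   0   0
  3   0   1   4   4   4
  4   0   1   5   9  13
  5   0   1   0   9  22
  6   0   1   1  10  32

32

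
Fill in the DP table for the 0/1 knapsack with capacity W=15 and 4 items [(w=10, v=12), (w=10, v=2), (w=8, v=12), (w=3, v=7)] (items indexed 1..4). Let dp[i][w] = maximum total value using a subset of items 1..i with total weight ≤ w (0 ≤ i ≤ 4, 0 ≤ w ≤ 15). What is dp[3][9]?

i\w   0   1   2   3   4   5   6   7   8   9  10  11  12  13  14  15
  0   0   0   0   0   0   0   0   0   0   0   0   0   0   0   0   0
  1   0   0   0   0   0   0   0   0   0   0  12  12  12  12  12  12
  2   0   0   0   0   0   0   0   0   0   0  12  12  12  12  12  12
  3   0   0   0   0   0   0   0   0  12  12  12  12  12  12  12  12
  4   0   0   0   7   7   7   7   7  12  12  12  19  19  19  19  19

12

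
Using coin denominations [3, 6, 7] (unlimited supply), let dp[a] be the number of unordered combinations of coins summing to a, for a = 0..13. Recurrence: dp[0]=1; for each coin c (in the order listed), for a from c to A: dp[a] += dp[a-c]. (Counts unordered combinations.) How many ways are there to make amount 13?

after  coin     0     1     2     3     4     5     6     7     8     9    10    11    12    13
          3     1     0     0     1     0     0     1     0     0     1     0     0     1     0
          6     1     0     0     1     0     0     2     0     0     2     0     0     3     0
          7     1     0     0     1     0     0     2     1     0     2     1     0     3     2

2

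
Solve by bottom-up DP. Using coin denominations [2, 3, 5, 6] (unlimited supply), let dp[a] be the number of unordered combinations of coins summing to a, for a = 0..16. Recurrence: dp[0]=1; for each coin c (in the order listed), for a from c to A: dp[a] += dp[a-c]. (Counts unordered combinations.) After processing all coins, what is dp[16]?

after  coin     0     1     2     3     4     5     6     7     8     9    10    11    12    13    14    15    16
          2     1     0     1     0     1     0     1     0     1     0     1     0     1     0     1     0     1
          3     1     0     1     1     1     1     2     1     2     2     2     2     3     2     3     3     3
          5     1     0     1     1     1     2     2     2     3     3     4     4     5     5     6     7     7
          6     1     0     1     1     1     2     3     2     4     4     5     6     8     7    10    11    12

12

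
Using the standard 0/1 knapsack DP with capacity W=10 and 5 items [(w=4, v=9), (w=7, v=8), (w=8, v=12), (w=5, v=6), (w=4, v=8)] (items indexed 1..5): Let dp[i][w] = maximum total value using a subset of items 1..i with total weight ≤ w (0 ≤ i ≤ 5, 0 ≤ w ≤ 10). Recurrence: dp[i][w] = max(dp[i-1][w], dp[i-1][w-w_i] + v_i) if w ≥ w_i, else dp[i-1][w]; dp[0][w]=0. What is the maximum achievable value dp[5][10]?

i\w   0   1   2   3   4   5   6   7   8   9  10
  0   0   0   0   0   0   0   0   0   0   0   0
  1   0   0   0   0   9   9   9   9   9   9   9
  2   0   0   0   0   9   9   9   9   9   9   9
  3   0   0   0   0   9   9   9   9  12  12  12
  4   0   0   0   0   9   9   9   9  12  15  15
  5   0   0   0   0   9   9   9   9  17  17  17

17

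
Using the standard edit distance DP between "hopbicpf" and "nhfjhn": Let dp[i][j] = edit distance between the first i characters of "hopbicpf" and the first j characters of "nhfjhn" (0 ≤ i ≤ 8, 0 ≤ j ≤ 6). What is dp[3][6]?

   ''  n  h  f  j  h  n
''  0  1  2  3  4  5  6
 h  1  1  1  2  3  4  5
 o  2  2  2  2  3  4  5
 p  3  3  3  3  3  4  5
 b  4  4  4  4  4  4  5
 i  5  5  5  5  5  5  5
 c  6  6  6  6  6  6  6
 p  7  7  7  7  7  7  7
 f  8  8  8  7  8  8  8

5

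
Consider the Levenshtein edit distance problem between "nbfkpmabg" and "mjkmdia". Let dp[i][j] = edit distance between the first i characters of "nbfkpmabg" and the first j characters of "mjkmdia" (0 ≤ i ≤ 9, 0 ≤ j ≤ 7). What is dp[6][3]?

   ''  m  j  k  m  d  i  a
''  0  1  2  3  4  5  6  7
 n  1  1  2  3  4  5  6  7
 b  2  2  2  3  4  5  6  7
 f  3  3  3  3  4  5  6  7
 k  4  4  4  3  4  5  6  7
 p  5  5  5  4  4  5  6  7
 m  6  5  6  5  4  5  6  7
 a  7  6  6  6  5  5  6  6
 b  8  7  7  7  6  6  6  7
 g  9  8  8  8  7  7  7  7

5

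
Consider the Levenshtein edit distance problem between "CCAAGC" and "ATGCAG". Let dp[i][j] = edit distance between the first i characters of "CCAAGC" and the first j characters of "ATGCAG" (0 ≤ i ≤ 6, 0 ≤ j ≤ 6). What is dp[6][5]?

   ''  A  T  G  C  A  G
''  0  1  2  3  4  5  6
 C  1  1  2  3  3  4  5
 C  2  2  2  3  3  4  5
 A  3  2  3  3  4  3  4
 A  4  3  3  4  4  4  4
 G  5  4  4  3  4  5  4
 C  6  5  5  4  3  4  5

4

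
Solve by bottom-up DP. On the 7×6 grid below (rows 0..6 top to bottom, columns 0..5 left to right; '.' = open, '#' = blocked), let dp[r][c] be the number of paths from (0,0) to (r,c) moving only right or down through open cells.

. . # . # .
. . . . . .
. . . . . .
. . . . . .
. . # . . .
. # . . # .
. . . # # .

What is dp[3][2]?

9

r\c   0   1   2   3   4   5
  0   1   1   0   0   0   0
  1   1   2   2   2   2   2
  2   1   3   5   7   9  11
  3   1   4   9  16  25  36
  4   1   5   0  16  41  77
  5   1   0   0  16   0  77
  6   1   1   1   0   0  77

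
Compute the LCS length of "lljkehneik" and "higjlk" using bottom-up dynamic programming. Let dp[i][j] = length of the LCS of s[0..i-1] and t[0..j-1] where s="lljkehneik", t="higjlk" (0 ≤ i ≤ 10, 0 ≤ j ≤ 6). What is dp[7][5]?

   ''  h  i  g  j  l  k
''  0  0  0  0  0  0  0
 l  0  0  0  0  0  1  1
 l  0  0  0  0  0  1  1
 j  0  0  0  0  1  1  1
 k  0  0  0  0  1  1  2
 e  0  0  0  0  1  1  2
 h  0  1  1  1  1  1  2
 n  0  1  1  1  1  1  2
 e  0  1  1  1  1  1  2
 i  0  1  2  2  2  2  2
 k  0  1  2  2  2  2  3

1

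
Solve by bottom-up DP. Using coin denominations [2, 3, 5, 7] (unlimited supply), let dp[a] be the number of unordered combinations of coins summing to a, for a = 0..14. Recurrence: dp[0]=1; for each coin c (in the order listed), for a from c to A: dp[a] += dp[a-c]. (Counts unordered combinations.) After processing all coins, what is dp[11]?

after  coin     0     1     2     3     4     5     6     7     8     9    10    11    12    13    14
          2     1     0     1     0     1     0     1     0     1     0     1     0     1     0     1
          3     1     0     1     1     1     1     2     1     2     2     2     2     3     2     3
          5     1     0     1     1     1     2     2     2     3     3     4     4     5     5     6
          7     1     0     1     1     1     2     2     3     3     4     5     5     7     7     9

5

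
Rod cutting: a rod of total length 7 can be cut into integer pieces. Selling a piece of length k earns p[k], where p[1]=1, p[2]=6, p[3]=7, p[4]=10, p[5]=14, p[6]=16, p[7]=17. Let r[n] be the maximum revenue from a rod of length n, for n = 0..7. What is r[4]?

12

   n    0    1    2    3    4    5    6    7
r[n]    0    1    6    7   12   14   18   20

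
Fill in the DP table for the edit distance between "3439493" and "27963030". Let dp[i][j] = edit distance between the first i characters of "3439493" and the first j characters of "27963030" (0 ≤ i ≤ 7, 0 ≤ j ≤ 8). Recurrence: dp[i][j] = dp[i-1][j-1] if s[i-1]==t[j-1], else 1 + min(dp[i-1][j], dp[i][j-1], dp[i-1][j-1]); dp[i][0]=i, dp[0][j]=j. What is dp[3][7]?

   ''  2  7  9  6  3  0  3  0
''  0  1  2  3  4  5  6  7  8
 3  1  1  2  3  4  4  5  6  7
 4  2  2  2  3  4  5  5  6  7
 3  3  3  3  3  4  4  5  5  6
 9  4  4  4  3  4  5  5  6  6
 4  5  5  5  4  4  5  6  6  7
 9  6  6  6  5  5  5  6  7  7
 3  7  7  7  6  6  5  6  6  7

5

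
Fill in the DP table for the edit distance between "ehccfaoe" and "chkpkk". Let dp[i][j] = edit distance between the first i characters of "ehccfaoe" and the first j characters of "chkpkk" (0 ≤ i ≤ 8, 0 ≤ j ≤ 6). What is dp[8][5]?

7

   ''  c  h  k  p  k  k
''  0  1  2  3  4  5  6
 e  1  1  2  3  4  5  6
 h  2  2  1  2  3  4  5
 c  3  2  2  2  3  4  5
 c  4  3  3  3  3  4  5
 f  5  4  4  4  4  4  5
 a  6  5  5  5  5  5  5
 o  7  6  6  6  6  6  6
 e  8  7  7  7  7  7  7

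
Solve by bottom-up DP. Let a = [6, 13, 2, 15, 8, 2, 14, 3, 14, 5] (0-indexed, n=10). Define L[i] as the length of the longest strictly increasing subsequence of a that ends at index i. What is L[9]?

   i    0    1    2    3    4    5    6    7    8    9
a[i]    6   13    2   15    8    2   14    3   14    5
L[i]    1    2    1    3    2    1    3    2    3    3

3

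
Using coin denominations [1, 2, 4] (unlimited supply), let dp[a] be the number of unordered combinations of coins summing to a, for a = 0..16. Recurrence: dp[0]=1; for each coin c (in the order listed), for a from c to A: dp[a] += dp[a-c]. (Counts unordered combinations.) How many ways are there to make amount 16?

25

after  coin     0     1     2     3     4     5     6     7     8     9    10    11    12    13    14    15    16
          1     1     1     1     1     1     1     1     1     1     1     1     1     1     1     1     1     1
          2     1     1     2     2     3     3     4     4     5     5     6     6     7     7     8     8     9
          4     1     1     2     2     4     4     6     6     9     9    12    12    16    16    20    20    25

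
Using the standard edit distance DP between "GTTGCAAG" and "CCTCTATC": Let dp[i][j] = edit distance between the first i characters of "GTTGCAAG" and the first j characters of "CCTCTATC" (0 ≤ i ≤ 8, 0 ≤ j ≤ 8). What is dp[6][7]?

   ''  C  C  T  C  T  A  T  C
''  0  1  2  3  4  5  6  7  8
 G  1  1  2  3  4  5  6  7  8
 T  2  2  2  2  3  4  5  6  7
 T  3  3  3  2  3  3  4  5  6
 G  4  4  4  3  3  4  4  5  6
 C  5  4  4  4  3  4  5  5  5
 A  6  5  5  5  4  4  4  5  6
 A  7  6  6  6  5  5  4  5  6
 G  8  7  7  7  6  6  5  5  6

5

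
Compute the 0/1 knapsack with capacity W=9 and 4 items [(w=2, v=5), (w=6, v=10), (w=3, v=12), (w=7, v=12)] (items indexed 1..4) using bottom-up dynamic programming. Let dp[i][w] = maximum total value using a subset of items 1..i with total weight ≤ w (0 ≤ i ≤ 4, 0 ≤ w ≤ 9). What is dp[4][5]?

17

i\w   0   1   2   3   4   5   6   7   8   9
  0   0   0   0   0   0   0   0   0   0   0
  1   0   0   5   5   5   5   5   5   5   5
  2   0   0   5   5   5   5  10  10  15  15
  3   0   0   5  12  12  17  17  17  17  22
  4   0   0   5  12  12  17  17  17  17  22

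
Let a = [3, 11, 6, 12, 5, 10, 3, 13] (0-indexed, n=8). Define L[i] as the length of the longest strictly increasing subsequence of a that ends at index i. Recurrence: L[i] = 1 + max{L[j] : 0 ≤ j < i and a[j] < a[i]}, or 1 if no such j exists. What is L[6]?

   i    0    1    2    3    4    5    6    7
a[i]    3   11    6   12    5   10    3   13
L[i]    1    2    2    3    2    3    1    4

1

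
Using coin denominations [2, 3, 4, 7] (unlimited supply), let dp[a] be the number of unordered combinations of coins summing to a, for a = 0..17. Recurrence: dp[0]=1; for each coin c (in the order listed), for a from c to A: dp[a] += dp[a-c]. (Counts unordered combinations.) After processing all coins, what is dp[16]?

14

after  coin     0     1     2     3     4     5     6     7     8     9    10    11    12    13    14    15    16    17
          2     1     0     1     0     1     0     1     0     1     0     1     0     1     0     1     0     1     0
          3     1     0     1     1     1     1     2     1     2     2     2     2     3     2     3     3     3     3
          4     1     0     1     1     2     1     3     2     4     3     5     4     7     5     8     7    10     8
          7     1     0     1     1     2     1     3     3     4     4     6     6     8     8    11    11    14    14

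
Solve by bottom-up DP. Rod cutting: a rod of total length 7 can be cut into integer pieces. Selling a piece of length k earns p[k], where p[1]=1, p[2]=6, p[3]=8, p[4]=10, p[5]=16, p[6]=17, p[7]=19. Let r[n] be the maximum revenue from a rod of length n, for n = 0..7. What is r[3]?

8

   n    0    1    2    3    4    5    6    7
r[n]    0    1    6    8   12   16   18   22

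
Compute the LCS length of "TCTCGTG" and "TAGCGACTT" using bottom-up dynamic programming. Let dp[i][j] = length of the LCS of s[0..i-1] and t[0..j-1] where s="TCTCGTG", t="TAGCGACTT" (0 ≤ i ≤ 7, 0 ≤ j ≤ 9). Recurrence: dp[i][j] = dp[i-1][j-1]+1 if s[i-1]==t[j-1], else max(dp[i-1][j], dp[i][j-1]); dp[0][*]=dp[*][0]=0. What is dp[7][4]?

2

   ''  T  A  G  C  G  A  C  T  T
''  0  0  0  0  0  0  0  0  0  0
 T  0  1  1  1  1  1  1  1  1  1
 C  0  1  1  1  2  2  2  2  2  2
 T  0  1  1  1  2  2  2  2  3  3
 C  0  1  1  1  2  2  2  3  3  3
 G  0  1  1  2  2  3  3  3  3  3
 T  0  1  1  2  2  3  3  3  4  4
 G  0  1  1  2  2  3  3  3  4  4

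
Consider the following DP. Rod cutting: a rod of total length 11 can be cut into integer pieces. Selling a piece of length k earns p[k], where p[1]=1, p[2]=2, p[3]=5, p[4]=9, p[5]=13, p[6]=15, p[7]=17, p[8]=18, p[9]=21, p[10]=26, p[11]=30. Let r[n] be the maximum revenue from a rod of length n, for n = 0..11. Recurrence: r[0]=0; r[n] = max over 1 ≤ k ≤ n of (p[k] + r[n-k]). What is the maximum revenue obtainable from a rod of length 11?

   n    0    1    2    3    4    5    6    7    8    9   10   11
r[n]    0    1    2    5    9   13   15   17   18   22   26   30

30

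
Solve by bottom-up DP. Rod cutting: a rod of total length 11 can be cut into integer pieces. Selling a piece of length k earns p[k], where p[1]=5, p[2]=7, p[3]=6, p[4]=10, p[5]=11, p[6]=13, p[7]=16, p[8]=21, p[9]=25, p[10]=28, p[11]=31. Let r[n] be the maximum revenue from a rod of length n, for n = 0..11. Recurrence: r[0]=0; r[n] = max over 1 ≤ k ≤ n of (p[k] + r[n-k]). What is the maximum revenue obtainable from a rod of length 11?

55

   n    0    1    2    3    4    5    6    7    8    9   10   11
r[n]    0    5   10   15   20   25   30   35   40   45   50   55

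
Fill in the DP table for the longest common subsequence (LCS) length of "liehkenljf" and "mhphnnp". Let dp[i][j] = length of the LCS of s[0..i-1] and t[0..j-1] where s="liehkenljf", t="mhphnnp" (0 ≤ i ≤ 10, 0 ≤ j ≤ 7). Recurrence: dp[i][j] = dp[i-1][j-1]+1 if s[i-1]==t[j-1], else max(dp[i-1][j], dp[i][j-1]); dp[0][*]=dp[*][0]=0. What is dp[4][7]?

1

   ''  m  h  p  h  n  n  p
''  0  0  0  0  0  0  0  0
 l  0  0  0  0  0  0  0  0
 i  0  0  0  0  0  0  0  0
 e  0  0  0  0  0  0  0  0
 h  0  0  1  1  1  1  1  1
 k  0  0  1  1  1  1  1  1
 e  0  0  1  1  1  1  1  1
 n  0  0  1  1  1  2  2  2
 l  0  0  1  1  1  2  2  2
 j  0  0  1  1  1  2  2  2
 f  0  0  1  1  1  2  2  2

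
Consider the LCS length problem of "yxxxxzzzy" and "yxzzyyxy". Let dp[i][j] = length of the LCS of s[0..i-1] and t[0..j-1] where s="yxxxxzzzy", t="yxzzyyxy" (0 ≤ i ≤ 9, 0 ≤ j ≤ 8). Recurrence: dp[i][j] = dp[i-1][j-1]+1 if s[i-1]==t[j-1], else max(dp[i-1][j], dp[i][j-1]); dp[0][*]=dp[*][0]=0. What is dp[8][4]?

4

   ''  y  x  z  z  y  y  x  y
''  0  0  0  0  0  0  0  0  0
 y  0  1  1  1  1  1  1  1  1
 x  0  1  2  2  2  2  2  2  2
 x  0  1  2  2  2  2  2  3  3
 x  0  1  2  2  2  2  2  3  3
 x  0  1  2  2  2  2  2  3  3
 z  0  1  2  3  3  3  3  3  3
 z  0  1  2  3  4  4  4  4  4
 z  0  1  2  3  4  4  4  4  4
 y  0  1  2  3  4  5  5  5  5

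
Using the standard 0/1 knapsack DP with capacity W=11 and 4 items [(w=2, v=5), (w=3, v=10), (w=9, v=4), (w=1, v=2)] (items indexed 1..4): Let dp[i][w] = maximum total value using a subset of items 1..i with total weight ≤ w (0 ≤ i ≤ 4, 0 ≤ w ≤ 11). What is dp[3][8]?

15

i\w   0   1   2   3   4   5   6   7   8   9  10  11
  0   0   0   0   0   0   0   0   0   0   0   0   0
  1   0   0   5   5   5   5   5   5   5   5   5   5
  2   0   0   5  10  10  15  15  15  15  15  15  15
  3   0   0   5  10  10  15  15  15  15  15  15  15
  4   0   2   5  10  12  15  17  17  17  17  17  17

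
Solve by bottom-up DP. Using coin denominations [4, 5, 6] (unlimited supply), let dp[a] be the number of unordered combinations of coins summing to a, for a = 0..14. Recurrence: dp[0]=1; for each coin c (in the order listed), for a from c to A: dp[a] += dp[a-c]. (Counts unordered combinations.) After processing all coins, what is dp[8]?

after  coin     0     1     2     3     4     5     6     7     8     9    10    11    12    13    14
          4     1     0     0     0     1     0     0     0     1     0     0     0     1     0     0
          5     1     0     0     0     1     1     0     0     1     1     1     0     1     1     1
          6     1     0     0     0     1     1     1     0     1     1     2     1     2     1     2

1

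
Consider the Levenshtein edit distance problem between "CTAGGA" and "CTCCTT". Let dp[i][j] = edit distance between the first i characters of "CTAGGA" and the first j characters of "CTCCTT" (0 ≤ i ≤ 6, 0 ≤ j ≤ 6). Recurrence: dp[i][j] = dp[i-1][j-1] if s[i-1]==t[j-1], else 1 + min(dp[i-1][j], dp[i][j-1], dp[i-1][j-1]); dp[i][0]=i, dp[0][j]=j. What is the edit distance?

   ''  C  T  C  C  T  T
''  0  1  2  3  4  5  6
 C  1  0  1  2  3  4  5
 T  2  1  0  1  2  3  4
 A  3  2  1  1  2  3  4
 G  4  3  2  2  2  3  4
 G  5  4  3  3  3  3  4
 A  6  5  4  4  4  4  4

4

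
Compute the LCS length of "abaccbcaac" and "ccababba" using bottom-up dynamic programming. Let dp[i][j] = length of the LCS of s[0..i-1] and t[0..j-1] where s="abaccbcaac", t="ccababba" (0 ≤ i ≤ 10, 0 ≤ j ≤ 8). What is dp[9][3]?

   ''  c  c  a  b  a  b  b  a
''  0  0  0  0  0  0  0  0  0
 a  0  0  0  1  1  1  1  1  1
 b  0  0  0  1  2  2  2  2  2
 a  0  0  0  1  2  3  3  3  3
 c  0  1  1  1  2  3  3  3  3
 c  0  1  2  2  2  3  3  3  3
 b  0  1  2  2  3  3  4  4  4
 c  0  1  2  2  3  3  4  4  4
 a  0  1  2  3  3  4  4  4  5
 a  0  1  2  3  3  4  4  4  5
 c  0  1  2  3  3  4  4  4  5

3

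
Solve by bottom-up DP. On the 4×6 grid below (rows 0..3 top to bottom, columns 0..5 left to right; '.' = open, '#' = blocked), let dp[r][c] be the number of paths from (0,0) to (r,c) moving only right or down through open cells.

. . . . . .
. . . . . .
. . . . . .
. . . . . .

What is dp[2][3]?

r\c   0   1   2   3   4   5
  0   1   1   1   1   1   1
  1   1   2   3   4   5   6
  2   1   3   6  10  15  21
  3   1   4  10  20  35  56

10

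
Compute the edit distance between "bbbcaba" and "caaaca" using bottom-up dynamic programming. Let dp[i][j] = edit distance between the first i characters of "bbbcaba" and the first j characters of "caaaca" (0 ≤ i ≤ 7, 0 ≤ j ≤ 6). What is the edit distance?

   ''  c  a  a  a  c  a
''  0  1  2  3  4  5  6
 b  1  1  2  3  4  5  6
 b  2  2  2  3  4  5  6
 b  3  3  3  3  4  5  6
 c  4  3  4  4  4  4  5
 a  5  4  3  4  4  5  4
 b  6  5  4  4  5  5  5
 a  7  6  5  4  4  5  5

5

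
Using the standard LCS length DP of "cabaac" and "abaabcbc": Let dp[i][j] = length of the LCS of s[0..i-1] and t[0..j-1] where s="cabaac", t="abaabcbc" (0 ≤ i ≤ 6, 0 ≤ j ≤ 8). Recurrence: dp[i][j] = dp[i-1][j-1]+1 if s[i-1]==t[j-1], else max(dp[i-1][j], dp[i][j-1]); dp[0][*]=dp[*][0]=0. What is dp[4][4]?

   ''  a  b  a  a  b  c  b  c
''  0  0  0  0  0  0  0  0  0
 c  0  0  0  0  0  0  1  1  1
 a  0  1  1  1  1  1  1  1  1
 b  0  1  2  2  2  2  2  2  2
 a  0  1  2  3  3  3  3  3  3
 a  0  1  2  3  4  4  4  4  4
 c  0  1  2  3  4  4  5  5  5

3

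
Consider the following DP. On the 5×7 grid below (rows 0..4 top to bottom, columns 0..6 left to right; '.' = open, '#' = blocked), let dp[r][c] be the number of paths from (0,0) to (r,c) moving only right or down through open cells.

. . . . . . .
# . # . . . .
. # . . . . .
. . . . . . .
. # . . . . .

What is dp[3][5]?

10

r\c   0   1   2   3   4   5   6
  0   1   1   1   1   1   1   1
  1   0   1   0   1   2   3   4
  2   0   0   0   1   3   6  10
  3   0   0   0   1   4  10  20
  4   0   0   0   1   5  15  35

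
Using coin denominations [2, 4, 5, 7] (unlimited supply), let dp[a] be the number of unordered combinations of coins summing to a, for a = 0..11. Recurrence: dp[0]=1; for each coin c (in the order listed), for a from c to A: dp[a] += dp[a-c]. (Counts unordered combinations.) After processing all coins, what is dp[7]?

2

after  coin     0     1     2     3     4     5     6     7     8     9    10    11
          2     1     0     1     0     1     0     1     0     1     0     1     0
          4     1     0     1     0     2     0     2     0     3     0     3     0
          5     1     0     1     0     2     1     2     1     3     2     4     2
          7     1     0     1     0     2     1     2     2     3     3     4     4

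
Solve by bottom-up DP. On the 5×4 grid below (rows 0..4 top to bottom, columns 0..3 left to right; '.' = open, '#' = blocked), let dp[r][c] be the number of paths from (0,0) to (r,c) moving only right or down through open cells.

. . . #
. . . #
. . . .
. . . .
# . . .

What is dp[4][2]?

r\c   0   1   2   3
  0   1   1   1   0
  1   1   2   3   0
  2   1   3   6   6
  3   1   4  10  16
  4   0   4  14  30

14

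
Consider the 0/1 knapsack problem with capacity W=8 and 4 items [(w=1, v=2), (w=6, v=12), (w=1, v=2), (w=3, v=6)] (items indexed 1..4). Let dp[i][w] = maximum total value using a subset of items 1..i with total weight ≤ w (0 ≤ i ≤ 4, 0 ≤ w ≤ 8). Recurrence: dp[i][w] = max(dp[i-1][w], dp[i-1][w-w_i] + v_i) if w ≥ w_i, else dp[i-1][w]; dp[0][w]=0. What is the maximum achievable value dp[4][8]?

16

i\w   0   1   2   3   4   5   6   7   8
  0   0   0   0   0   0   0   0   0   0
  1   0   2   2   2   2   2   2   2   2
  2   0   2   2   2   2   2  12  14  14
  3   0   2   4   4   4   4  12  14  16
  4   0   2   4   6   8  10  12  14  16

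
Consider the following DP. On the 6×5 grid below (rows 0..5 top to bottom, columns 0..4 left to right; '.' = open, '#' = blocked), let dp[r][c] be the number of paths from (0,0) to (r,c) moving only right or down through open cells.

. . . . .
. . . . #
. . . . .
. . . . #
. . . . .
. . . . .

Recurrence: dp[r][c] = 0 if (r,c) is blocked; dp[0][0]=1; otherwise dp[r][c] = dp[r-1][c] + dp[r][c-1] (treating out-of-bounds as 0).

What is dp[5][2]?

r\c   0   1   2   3   4
  0   1   1   1   1   1
  1   1   2   3   4   0
  2   1   3   6  10  10
  3   1   4  10  20   0
  4   1   5  15  35  35
  5   1   6  21  56  91

21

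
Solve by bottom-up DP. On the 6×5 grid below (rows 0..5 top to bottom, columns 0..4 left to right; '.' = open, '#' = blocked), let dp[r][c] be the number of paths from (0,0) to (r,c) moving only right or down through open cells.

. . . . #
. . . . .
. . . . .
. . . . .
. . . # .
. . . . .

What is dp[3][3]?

20

r\c   0   1   2   3   4
  0   1   1   1   1   0
  1   1   2   3   4   4
  2   1   3   6  10  14
  3   1   4  10  20  34
  4   1   5  15   0  34
  5   1   6  21  21  55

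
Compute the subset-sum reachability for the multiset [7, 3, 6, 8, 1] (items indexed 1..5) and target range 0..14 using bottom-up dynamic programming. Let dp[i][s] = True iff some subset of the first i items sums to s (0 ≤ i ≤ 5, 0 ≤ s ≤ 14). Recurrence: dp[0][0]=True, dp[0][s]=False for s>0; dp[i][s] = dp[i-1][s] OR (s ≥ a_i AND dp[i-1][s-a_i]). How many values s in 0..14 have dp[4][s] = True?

i\s   0   1   2   3   4   5   6   7   8   9  10  11  12  13  14
  0   T   F   F   F   F   F   F   F   F   F   F   F   F   F   F
  1   T   F   F   F   F   F   F   T   F   F   F   F   F   F   F
  2   T   F   F   T   F   F   F   T   F   F   T   F   F   F   F
  3   T   F   F   T   F   F   T   T   F   T   T   F   F   T   F
  4   T   F   F   T   F   F   T   T   T   T   T   T   F   T   T
  5   T   T   F   T   T   F   T   T   T   T   T   T   T   T   T

10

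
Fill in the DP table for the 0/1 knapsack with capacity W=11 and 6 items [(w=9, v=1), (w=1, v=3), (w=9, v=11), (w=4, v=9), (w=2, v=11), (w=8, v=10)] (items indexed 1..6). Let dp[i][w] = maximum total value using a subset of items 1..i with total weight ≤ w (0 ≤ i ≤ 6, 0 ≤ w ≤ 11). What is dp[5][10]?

i\w   0   1   2   3   4   5   6   7   8   9  10  11
  0   0   0   0   0   0   0   0   0   0   0   0   0
  1   0   0   0   0   0   0   0   0   0   1   1   1
  2   0   3   3   3   3   3   3   3   3   3   4   4
  3   0   3   3   3   3   3   3   3   3  11  14  14
  4   0   3   3   3   9  12  12  12  12  12  14  14
  5   0   3  11  14  14  14  20  23  23  23  23  23
  6   0   3  11  14  14  14  20  23  23  23  23  24

23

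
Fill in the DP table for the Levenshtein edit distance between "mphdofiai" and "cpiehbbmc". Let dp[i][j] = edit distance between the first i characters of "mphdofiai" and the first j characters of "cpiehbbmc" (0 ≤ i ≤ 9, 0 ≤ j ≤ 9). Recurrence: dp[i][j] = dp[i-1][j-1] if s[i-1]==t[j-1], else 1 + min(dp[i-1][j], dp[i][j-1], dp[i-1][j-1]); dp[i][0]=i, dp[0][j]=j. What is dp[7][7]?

6

   ''  c  p  i  e  h  b  b  m  c
''  0  1  2  3  4  5  6  7  8  9
 m  1  1  2  3  4  5  6  7  7  8
 p  2  2  1  2  3  4  5  6  7  8
 h  3  3  2  2  3  3  4  5  6  7
 d  4  4  3  3  3  4  4  5  6  7
 o  5  5  4  4  4  4  5  5  6  7
 f  6  6  5  5  5  5  5  6  6  7
 i  7  7  6  5  6  6  6  6  7  7
 a  8  8  7  6  6  7  7  7  7  8
 i  9  9  8  7  7  7  8  8  8  8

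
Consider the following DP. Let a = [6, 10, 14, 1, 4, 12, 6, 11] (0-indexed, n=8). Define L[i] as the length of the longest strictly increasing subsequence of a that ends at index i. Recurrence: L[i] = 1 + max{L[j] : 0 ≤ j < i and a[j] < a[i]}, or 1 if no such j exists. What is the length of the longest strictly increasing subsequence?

   i    0    1    2    3    4    5    6    7
a[i]    6   10   14    1    4   12    6   11
L[i]    1    2    3    1    2    3    3    4

4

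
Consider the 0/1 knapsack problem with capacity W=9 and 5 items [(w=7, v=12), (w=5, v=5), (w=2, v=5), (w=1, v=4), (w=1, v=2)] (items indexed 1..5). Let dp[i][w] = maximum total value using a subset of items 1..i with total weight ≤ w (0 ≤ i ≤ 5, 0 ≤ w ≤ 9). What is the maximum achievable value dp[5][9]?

i\w   0   1   2   3   4   5   6   7   8   9
  0   0   0   0   0   0   0   0   0   0   0
  1   0   0   0   0   0   0   0  12  12  12
  2   0   0   0   0   0   5   5  12  12  12
  3   0   0   5   5   5   5   5  12  12  17
  4   0   4   5   9   9   9   9  12  16  17
  5   0   4   6   9  11  11  11  12  16  18

18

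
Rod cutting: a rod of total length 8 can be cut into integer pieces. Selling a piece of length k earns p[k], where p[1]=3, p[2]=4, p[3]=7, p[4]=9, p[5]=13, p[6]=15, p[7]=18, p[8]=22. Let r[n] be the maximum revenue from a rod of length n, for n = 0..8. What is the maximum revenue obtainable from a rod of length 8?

24

   n    0    1    2    3    4    5    6    7    8
r[n]    0    3    6    9   12   15   18   21   24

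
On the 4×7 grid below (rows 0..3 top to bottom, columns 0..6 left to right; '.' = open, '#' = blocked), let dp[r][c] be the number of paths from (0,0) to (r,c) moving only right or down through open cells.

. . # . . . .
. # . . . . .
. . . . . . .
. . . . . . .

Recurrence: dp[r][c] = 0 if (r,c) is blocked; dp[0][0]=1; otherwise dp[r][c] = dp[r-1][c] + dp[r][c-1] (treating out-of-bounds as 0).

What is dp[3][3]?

4

r\c   0   1   2   3   4   5   6
  0   1   1   0   0   0   0   0
  1   1   0   0   0   0   0   0
  2   1   1   1   1   1   1   1
  3   1   2   3   4   5   6   7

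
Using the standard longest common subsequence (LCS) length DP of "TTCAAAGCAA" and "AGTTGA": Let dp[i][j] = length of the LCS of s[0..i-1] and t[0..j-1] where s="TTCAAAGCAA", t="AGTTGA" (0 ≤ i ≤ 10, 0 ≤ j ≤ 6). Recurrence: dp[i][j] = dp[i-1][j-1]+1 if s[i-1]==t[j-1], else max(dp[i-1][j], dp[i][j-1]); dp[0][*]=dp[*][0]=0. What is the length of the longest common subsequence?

   ''  A  G  T  T  G  A
''  0  0  0  0  0  0  0
 T  0  0  0  1  1  1  1
 T  0  0  0  1  2  2  2
 C  0  0  0  1  2  2  2
 A  0  1  1  1  2  2  3
 A  0  1  1  1  2  2  3
 A  0  1  1  1  2  2  3
 G  0  1  2  2  2  3  3
 C  0  1  2  2  2  3  3
 A  0  1  2  2  2  3  4
 A  0  1  2  2  2  3  4

4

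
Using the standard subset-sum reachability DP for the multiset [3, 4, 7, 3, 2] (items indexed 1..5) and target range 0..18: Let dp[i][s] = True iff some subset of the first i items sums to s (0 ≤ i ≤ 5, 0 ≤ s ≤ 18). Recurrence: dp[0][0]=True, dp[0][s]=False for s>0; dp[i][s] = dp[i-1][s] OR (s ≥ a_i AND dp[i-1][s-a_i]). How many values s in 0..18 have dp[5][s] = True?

i\s   0   1   2   3   4   5   6   7   8   9  10  11  12  13  14  15  16  17  18
  0   T   F   F   F   F   F   F   F   F   F   F   F   F   F   F   F   F   F   F
  1   T   F   F   T   F   F   F   F   F   F   F   F   F   F   F   F   F   F   F
  2   T   F   F   T   T   F   F   T   F   F   F   F   F   F   F   F   F   F   F
  3   T   F   F   T   T   F   F   T   F   F   T   T   F   F   T   F   F   F   F
  4   T   F   F   T   T   F   T   T   F   F   T   T   F   T   T   F   F   T   F
  5   T   F   T   T   T   T   T   T   T   T   T   T   T   T   T   T   T   T   F

17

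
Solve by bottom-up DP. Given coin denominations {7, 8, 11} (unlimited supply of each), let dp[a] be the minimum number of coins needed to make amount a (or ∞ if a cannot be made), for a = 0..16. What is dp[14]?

 a  0  1  2  3  4  5  6  7  8  9 10 11 12 13 14 15 16
dp  0  -  -  -  -  -  -  1  1  -  -  1  -  -  2  2  2
(- denotes ∞ / unreachable)

2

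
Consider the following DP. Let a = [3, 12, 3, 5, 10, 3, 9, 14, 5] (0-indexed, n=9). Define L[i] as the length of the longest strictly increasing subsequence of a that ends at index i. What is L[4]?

   i    0    1    2    3    4    5    6    7    8
a[i]    3   12    3    5   10    3    9   14    5
L[i]    1    2    1    2    3    1    3    4    2

3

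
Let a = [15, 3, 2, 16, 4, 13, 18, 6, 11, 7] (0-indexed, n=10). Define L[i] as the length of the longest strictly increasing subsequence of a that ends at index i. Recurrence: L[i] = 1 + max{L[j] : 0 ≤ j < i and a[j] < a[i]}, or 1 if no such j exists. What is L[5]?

3

   i    0    1    2    3    4    5    6    7    8    9
a[i]   15    3    2   16    4   13   18    6   11    7
L[i]    1    1    1    2    2    3    4    3    4    4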